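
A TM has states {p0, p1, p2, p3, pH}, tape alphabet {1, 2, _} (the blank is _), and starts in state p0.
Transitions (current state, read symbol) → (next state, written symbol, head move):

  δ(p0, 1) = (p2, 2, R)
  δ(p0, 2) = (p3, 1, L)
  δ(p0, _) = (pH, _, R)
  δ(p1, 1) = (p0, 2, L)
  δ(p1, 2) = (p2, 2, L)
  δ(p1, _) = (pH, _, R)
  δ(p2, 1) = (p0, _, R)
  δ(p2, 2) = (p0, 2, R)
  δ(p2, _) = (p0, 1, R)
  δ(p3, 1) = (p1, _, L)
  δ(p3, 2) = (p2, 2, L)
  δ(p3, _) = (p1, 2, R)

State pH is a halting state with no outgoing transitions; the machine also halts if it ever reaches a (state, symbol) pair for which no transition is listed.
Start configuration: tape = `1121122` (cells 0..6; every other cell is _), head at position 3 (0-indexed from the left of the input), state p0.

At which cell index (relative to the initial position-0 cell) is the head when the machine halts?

state=p0 head=3 tape=_112[1]122   (p0,1)→(p2,2,R)
state=p2 head=4 tape=_1122[1]22   (p2,1)→(p0,_,R)
state=p0 head=5 tape=_1122_[2]2   (p0,2)→(p3,1,L)
state=p3 head=4 tape=_1122[_]12   (p3,_)→(p1,2,R)
state=p1 head=5 tape=_11222[1]2   (p1,1)→(p0,2,L)
state=p0 head=4 tape=_1122[2]22   (p0,2)→(p3,1,L)
state=p3 head=3 tape=_112[2]122   (p3,2)→(p2,2,L)
state=p2 head=2 tape=_11[2]2122   (p2,2)→(p0,2,R)
state=p0 head=3 tape=_112[2]122   (p0,2)→(p3,1,L)
state=p3 head=2 tape=_11[2]1122   (p3,2)→(p2,2,L)
state=p2 head=1 tape=_1[1]21122   (p2,1)→(p0,_,R)
state=p0 head=2 tape=_1_[2]1122   (p0,2)→(p3,1,L)
state=p3 head=1 tape=_1[_]11122   (p3,_)→(p1,2,R)
state=p1 head=2 tape=_12[1]1122   (p1,1)→(p0,2,L)
state=p0 head=1 tape=_1[2]21122   (p0,2)→(p3,1,L)
state=p3 head=0 tape=_[1]121122   (p3,1)→(p1,_,L)
state=p1 head=-1 tape=[_]_121122   (p1,_)→(pH,_,R)
state=pH head=0 tape=_[_]121122
At halt the head is at cell 0.

0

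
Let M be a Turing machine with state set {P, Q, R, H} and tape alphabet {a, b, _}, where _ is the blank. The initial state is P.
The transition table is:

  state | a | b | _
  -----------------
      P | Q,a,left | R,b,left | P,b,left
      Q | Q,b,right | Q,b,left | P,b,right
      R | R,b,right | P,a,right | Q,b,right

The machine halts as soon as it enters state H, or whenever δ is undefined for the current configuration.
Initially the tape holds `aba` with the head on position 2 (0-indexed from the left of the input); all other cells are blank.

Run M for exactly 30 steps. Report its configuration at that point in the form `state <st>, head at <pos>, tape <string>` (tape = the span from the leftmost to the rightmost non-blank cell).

state Q, head at 2, tape bbbbbab

P | _ab[a]___   read a → write a, move left, go to Q
Q | _a[b]a___   read b → write b, move left, go to Q
Q | _[a]ba___   read a → write b, move right, go to Q
Q | _b[b]a___   read b → write b, move left, go to Q
Q | _[b]ba___   read b → write b, move left, go to Q
Q | [_]bba___   read _ → write b, move right, go to P
P | b[b]ba___   read b → write b, move left, go to R
R | [b]bba___   read b → write a, move right, go to P
P | a[b]ba___   read b → write b, move left, go to R
R | [a]bba___   read a → write b, move right, go to R
R | b[b]ba___   read b → write a, move right, go to P
P | ba[b]a___   read b → write b, move left, go to R
R | b[a]ba___   read a → write b, move right, go to R
R | bb[b]a___   read b → write a, move right, go to P
P | bba[a]___   read a → write a, move left, go to Q
Q | bb[a]a___   read a → write b, move right, go to Q
Q | bbb[a]___   read a → write b, move right, go to Q
Q | bbbb[_]__   read _ → write b, move right, go to P
P | bbbbb[_]_   read _ → write b, move left, go to P
P | bbbb[b]b_   read b → write b, move left, go to R
R | bbb[b]bb_   read b → write a, move right, go to P
P | bbba[b]b_   read b → write b, move left, go to R
R | bbb[a]bb_   read a → write b, move right, go to R
R | bbbb[b]b_   read b → write a, move right, go to P
P | bbbba[b]_   read b → write b, move left, go to R
R | bbbb[a]b_   read a → write b, move right, go to R
R | bbbbb[b]_   read b → write a, move right, go to P
P | bbbbba[_]   read _ → write b, move left, go to P
P | bbbbb[a]b   read a → write a, move left, go to Q
Q | bbbb[b]ab   read b → write b, move left, go to Q
Q | bbb[b]bab
After 30 steps: state Q, head at 2, tape bbbbbab.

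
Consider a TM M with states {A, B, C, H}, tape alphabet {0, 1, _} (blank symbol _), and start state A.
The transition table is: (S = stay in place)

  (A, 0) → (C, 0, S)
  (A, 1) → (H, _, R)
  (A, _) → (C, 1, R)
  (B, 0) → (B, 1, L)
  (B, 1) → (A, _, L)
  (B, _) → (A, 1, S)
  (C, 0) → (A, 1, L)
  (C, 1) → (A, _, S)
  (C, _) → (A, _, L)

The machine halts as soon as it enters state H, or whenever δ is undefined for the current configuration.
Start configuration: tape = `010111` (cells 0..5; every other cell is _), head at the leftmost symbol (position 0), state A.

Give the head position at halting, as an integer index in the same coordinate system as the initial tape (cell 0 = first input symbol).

A | _[0]10111   read 0 → write 0, move S, go to C
C | _[0]10111   read 0 → write 1, move L, go to A
A | [_]110111   read _ → write 1, move R, go to C
C | 1[1]10111   read 1 → write _, move S, go to A
A | 1[_]10111   read _ → write 1, move R, go to C
C | 11[1]0111   read 1 → write _, move S, go to A
A | 11[_]0111   read _ → write 1, move R, go to C
C | 111[0]111   read 0 → write 1, move L, go to A
A | 11[1]1111   read 1 → write _, move R, go to H
H | 11_[1]111
At halt the head is at cell 2.

2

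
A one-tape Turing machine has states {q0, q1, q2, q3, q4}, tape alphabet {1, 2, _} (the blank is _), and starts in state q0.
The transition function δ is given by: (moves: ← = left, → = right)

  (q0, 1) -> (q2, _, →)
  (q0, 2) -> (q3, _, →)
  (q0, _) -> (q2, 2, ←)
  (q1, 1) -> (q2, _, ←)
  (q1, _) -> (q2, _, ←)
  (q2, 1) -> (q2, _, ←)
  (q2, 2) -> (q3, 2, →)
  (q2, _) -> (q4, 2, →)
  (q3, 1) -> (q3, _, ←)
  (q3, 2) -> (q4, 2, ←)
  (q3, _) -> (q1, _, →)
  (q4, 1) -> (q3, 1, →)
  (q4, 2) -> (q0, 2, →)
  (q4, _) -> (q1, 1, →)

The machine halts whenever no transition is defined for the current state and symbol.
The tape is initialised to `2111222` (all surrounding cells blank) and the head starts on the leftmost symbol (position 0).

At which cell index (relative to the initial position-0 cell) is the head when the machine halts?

state=q0 head=0 tape=[2]111222   (q0,2)→(q3,_,→)
state=q3 head=1 tape=_[1]11222   (q3,1)→(q3,_,←)
state=q3 head=0 tape=[_]_11222   (q3,_)→(q1,_,→)
state=q1 head=1 tape=_[_]11222   (q1,_)→(q2,_,←)
state=q2 head=0 tape=[_]_11222   (q2,_)→(q4,2,→)
state=q4 head=1 tape=2[_]11222   (q4,_)→(q1,1,→)
state=q1 head=2 tape=21[1]1222   (q1,1)→(q2,_,←)
state=q2 head=1 tape=2[1]_1222   (q2,1)→(q2,_,←)
state=q2 head=0 tape=[2]__1222   (q2,2)→(q3,2,→)
state=q3 head=1 tape=2[_]_1222   (q3,_)→(q1,_,→)
state=q1 head=2 tape=2_[_]1222   (q1,_)→(q2,_,←)
state=q2 head=1 tape=2[_]_1222   (q2,_)→(q4,2,→)
state=q4 head=2 tape=22[_]1222   (q4,_)→(q1,1,→)
state=q1 head=3 tape=221[1]222   (q1,1)→(q2,_,←)
state=q2 head=2 tape=22[1]_222   (q2,1)→(q2,_,←)
state=q2 head=1 tape=2[2]__222   (q2,2)→(q3,2,→)
state=q3 head=2 tape=22[_]_222   (q3,_)→(q1,_,→)
state=q1 head=3 tape=22_[_]222   (q1,_)→(q2,_,←)
state=q2 head=2 tape=22[_]_222   (q2,_)→(q4,2,→)
state=q4 head=3 tape=222[_]222   (q4,_)→(q1,1,→)
state=q1 head=4 tape=2221[2]22
At halt the head is at cell 4.

4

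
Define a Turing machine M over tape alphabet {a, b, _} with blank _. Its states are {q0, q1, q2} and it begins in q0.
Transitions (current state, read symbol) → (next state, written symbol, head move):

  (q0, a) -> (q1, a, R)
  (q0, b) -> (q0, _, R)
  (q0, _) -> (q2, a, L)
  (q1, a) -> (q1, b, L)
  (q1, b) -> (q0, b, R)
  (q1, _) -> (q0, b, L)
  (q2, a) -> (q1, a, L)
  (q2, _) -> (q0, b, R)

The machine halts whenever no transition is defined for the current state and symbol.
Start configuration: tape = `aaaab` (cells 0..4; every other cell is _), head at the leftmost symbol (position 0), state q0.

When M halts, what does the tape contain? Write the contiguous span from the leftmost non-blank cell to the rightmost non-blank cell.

bababbbb

state=q0 head=0 tape=___[a]aaab   (q0,a)→(q1,a,R)
state=q1 head=1 tape=___a[a]aab   (q1,a)→(q1,b,L)
state=q1 head=0 tape=___[a]baab   (q1,a)→(q1,b,L)
state=q1 head=-1 tape=__[_]bbaab   (q1,_)→(q0,b,L)
state=q0 head=-2 tape=_[_]bbbaab   (q0,_)→(q2,a,L)
state=q2 head=-3 tape=[_]abbbaab   (q2,_)→(q0,b,R)
state=q0 head=-2 tape=b[a]bbbaab   (q0,a)→(q1,a,R)
state=q1 head=-1 tape=ba[b]bbaab   (q1,b)→(q0,b,R)
state=q0 head=0 tape=bab[b]baab   (q0,b)→(q0,_,R)
state=q0 head=1 tape=bab_[b]aab   (q0,b)→(q0,_,R)
state=q0 head=2 tape=bab__[a]ab   (q0,a)→(q1,a,R)
state=q1 head=3 tape=bab__a[a]b   (q1,a)→(q1,b,L)
state=q1 head=2 tape=bab__[a]bb   (q1,a)→(q1,b,L)
state=q1 head=1 tape=bab_[_]bbb   (q1,_)→(q0,b,L)
state=q0 head=0 tape=bab[_]bbbb   (q0,_)→(q2,a,L)
state=q2 head=-1 tape=ba[b]abbbb
The non-blank tape span at halt is bababbbb.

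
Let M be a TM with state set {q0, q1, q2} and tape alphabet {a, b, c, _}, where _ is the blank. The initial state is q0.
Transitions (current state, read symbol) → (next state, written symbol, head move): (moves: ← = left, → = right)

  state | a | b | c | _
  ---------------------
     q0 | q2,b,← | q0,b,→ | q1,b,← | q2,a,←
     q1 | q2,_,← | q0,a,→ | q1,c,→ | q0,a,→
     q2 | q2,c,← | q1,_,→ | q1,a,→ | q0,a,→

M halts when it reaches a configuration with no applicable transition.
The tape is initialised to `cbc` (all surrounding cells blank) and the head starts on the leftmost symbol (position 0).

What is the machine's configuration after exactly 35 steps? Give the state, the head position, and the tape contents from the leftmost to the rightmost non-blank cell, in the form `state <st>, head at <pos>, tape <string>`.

q0 | _[c]bc___   read c → write b, move ←, go to q1
q1 | [_]bbc___   read _ → write a, move →, go to q0
q0 | a[b]bc___   read b → write b, move →, go to q0
q0 | ab[b]c___   read b → write b, move →, go to q0
q0 | abb[c]___   read c → write b, move ←, go to q1
q1 | ab[b]b___   read b → write a, move →, go to q0
q0 | aba[b]___   read b → write b, move →, go to q0
q0 | abab[_]__   read _ → write a, move ←, go to q2
q2 | aba[b]a__   read b → write _, move →, go to q1
q1 | aba_[a]__   read a → write _, move ←, go to q2
q2 | aba[_]___   read _ → write a, move →, go to q0
q0 | abaa[_]__   read _ → write a, move ←, go to q2
q2 | aba[a]a__   read a → write c, move ←, go to q2
q2 | ab[a]ca__   read a → write c, move ←, go to q2
q2 | a[b]cca__   read b → write _, move →, go to q1
q1 | a_[c]ca__   read c → write c, move →, go to q1
q1 | a_c[c]a__   read c → write c, move →, go to q1
q1 | a_cc[a]__   read a → write _, move ←, go to q2
q2 | a_c[c]___   read c → write a, move →, go to q1
q1 | a_ca[_]__   read _ → write a, move →, go to q0
q0 | a_caa[_]_   read _ → write a, move ←, go to q2
q2 | a_ca[a]a_   read a → write c, move ←, go to q2
q2 | a_c[a]ca_   read a → write c, move ←, go to q2
q2 | a_[c]cca_   read c → write a, move →, go to q1
q1 | a_a[c]ca_   read c → write c, move →, go to q1
q1 | a_ac[c]a_   read c → write c, move →, go to q1
q1 | a_acc[a]_   read a → write _, move ←, go to q2
q2 | a_ac[c]__   read c → write a, move →, go to q1
q1 | a_aca[_]_   read _ → write a, move →, go to q0
q0 | a_acaa[_]   read _ → write a, move ←, go to q2
q2 | a_aca[a]a   read a → write c, move ←, go to q2
q2 | a_ac[a]ca   read a → write c, move ←, go to q2
q2 | a_a[c]cca   read c → write a, move →, go to q1
q1 | a_aa[c]ca   read c → write c, move →, go to q1
q1 | a_aac[c]a   read c → write c, move →, go to q1
q1 | a_aacc[a]
After 35 steps: state q1, head at 5, tape a_aacca.

state q1, head at 5, tape a_aacca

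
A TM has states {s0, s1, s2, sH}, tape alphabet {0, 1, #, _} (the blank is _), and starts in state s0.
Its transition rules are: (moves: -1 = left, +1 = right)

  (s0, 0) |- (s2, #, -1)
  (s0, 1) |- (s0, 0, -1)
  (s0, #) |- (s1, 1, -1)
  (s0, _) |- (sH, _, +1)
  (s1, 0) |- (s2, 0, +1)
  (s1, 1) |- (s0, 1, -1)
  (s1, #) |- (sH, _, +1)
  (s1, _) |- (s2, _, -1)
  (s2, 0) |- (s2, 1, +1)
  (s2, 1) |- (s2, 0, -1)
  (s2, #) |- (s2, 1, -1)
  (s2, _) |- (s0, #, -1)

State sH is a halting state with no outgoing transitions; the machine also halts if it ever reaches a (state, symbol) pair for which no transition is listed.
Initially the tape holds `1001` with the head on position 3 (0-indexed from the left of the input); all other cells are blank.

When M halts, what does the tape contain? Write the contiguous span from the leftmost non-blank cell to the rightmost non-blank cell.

#0010

s0 | __100[1]   read 1 → write 0, move -1, go to s0
s0 | __10[0]0   read 0 → write #, move -1, go to s2
s2 | __1[0]#0   read 0 → write 1, move +1, go to s2
s2 | __11[#]0   read # → write 1, move -1, go to s2
s2 | __1[1]10   read 1 → write 0, move -1, go to s2
s2 | __[1]010   read 1 → write 0, move -1, go to s2
s2 | _[_]0010   read _ → write #, move -1, go to s0
s0 | [_]#0010   read _ → write _, move +1, go to sH
sH | _[#]0010
The non-blank tape span at halt is #0010.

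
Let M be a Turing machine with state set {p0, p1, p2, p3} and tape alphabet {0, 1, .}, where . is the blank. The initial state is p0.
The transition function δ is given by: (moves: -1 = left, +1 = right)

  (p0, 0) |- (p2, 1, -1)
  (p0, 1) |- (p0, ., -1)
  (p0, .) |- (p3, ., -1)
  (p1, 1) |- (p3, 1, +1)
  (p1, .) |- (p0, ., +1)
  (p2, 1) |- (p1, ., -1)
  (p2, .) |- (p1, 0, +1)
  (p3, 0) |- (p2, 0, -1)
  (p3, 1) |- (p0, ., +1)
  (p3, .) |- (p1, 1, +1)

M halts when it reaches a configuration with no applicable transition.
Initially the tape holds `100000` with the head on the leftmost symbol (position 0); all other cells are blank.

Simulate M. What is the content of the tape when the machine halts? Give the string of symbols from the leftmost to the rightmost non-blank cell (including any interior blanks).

p0 | ..[1]00000   read 1 → write ., move -1, go to p0
p0 | .[.].00000   read . → write ., move -1, go to p3
p3 | [.]..00000   read . → write 1, move +1, go to p1
p1 | 1[.].00000   read . → write ., move +1, go to p0
p0 | 1.[.]00000   read . → write ., move -1, go to p3
p3 | 1[.].00000   read . → write 1, move +1, go to p1
p1 | 11[.]00000   read . → write ., move +1, go to p0
p0 | 11.[0]0000   read 0 → write 1, move -1, go to p2
p2 | 11[.]10000   read . → write 0, move +1, go to p1
p1 | 110[1]0000   read 1 → write 1, move +1, go to p3
p3 | 1101[0]000   read 0 → write 0, move -1, go to p2
p2 | 110[1]0000   read 1 → write ., move -1, go to p1
p1 | 11[0].0000
The non-blank tape span at halt is 110.0000.

110.0000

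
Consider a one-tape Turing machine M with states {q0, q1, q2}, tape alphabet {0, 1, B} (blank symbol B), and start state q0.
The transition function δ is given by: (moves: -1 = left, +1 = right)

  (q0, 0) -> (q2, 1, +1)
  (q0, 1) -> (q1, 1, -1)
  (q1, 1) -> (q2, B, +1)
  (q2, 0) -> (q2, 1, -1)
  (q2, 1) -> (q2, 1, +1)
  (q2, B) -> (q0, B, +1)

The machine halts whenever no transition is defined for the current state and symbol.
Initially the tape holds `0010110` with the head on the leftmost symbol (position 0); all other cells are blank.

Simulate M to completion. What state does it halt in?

state=q0 head=0 tape=[0]010110BB   (q0,0)→(q2,1,+1)
state=q2 head=1 tape=1[0]10110BB   (q2,0)→(q2,1,-1)
state=q2 head=0 tape=[1]110110BB   (q2,1)→(q2,1,+1)
state=q2 head=1 tape=1[1]10110BB   (q2,1)→(q2,1,+1)
state=q2 head=2 tape=11[1]0110BB   (q2,1)→(q2,1,+1)
state=q2 head=3 tape=111[0]110BB   (q2,0)→(q2,1,-1)
state=q2 head=2 tape=11[1]1110BB   (q2,1)→(q2,1,+1)
state=q2 head=3 tape=111[1]110BB   (q2,1)→(q2,1,+1)
state=q2 head=4 tape=1111[1]10BB   (q2,1)→(q2,1,+1)
state=q2 head=5 tape=11111[1]0BB   (q2,1)→(q2,1,+1)
state=q2 head=6 tape=111111[0]BB   (q2,0)→(q2,1,-1)
state=q2 head=5 tape=11111[1]1BB   (q2,1)→(q2,1,+1)
state=q2 head=6 tape=111111[1]BB   (q2,1)→(q2,1,+1)
state=q2 head=7 tape=1111111[B]B   (q2,B)→(q0,B,+1)
state=q0 head=8 tape=1111111B[B]
No transition is defined for (q0, B); M halts in state q0.

q0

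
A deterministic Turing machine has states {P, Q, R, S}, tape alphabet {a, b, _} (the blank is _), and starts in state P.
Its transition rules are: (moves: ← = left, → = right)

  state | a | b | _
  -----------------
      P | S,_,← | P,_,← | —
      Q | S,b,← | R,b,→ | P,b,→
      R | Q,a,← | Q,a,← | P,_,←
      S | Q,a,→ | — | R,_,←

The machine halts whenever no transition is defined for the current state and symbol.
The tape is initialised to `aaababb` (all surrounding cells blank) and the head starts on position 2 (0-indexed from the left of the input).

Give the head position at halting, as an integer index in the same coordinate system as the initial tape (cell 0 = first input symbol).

2

P | aa[a]babb   read a → write _, move ←, go to S
S | a[a]_babb   read a → write a, move →, go to Q
Q | aa[_]babb   read _ → write b, move →, go to P
P | aab[b]abb   read b → write _, move ←, go to P
P | aa[b]_abb   read b → write _, move ←, go to P
P | a[a]__abb   read a → write _, move ←, go to S
S | [a]___abb   read a → write a, move →, go to Q
Q | a[_]__abb   read _ → write b, move →, go to P
P | ab[_]_abb
At halt the head is at cell 2.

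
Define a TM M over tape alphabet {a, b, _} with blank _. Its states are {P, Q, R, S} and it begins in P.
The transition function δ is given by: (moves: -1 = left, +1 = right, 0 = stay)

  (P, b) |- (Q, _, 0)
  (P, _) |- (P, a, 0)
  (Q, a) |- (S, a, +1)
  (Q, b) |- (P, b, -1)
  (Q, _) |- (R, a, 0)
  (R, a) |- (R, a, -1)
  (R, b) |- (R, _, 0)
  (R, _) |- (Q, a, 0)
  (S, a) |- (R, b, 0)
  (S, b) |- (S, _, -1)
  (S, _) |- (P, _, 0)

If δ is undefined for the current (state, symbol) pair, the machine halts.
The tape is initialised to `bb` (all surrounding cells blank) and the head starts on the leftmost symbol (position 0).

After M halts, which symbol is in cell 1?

state=P head=0 tape=_[b]b   (P,b)→(Q,_,0)
state=Q head=0 tape=_[_]b   (Q,_)→(R,a,0)
state=R head=0 tape=_[a]b   (R,a)→(R,a,-1)
state=R head=-1 tape=[_]ab   (R,_)→(Q,a,0)
state=Q head=-1 tape=[a]ab   (Q,a)→(S,a,+1)
state=S head=0 tape=a[a]b   (S,a)→(R,b,0)
state=R head=0 tape=a[b]b   (R,b)→(R,_,0)
state=R head=0 tape=a[_]b   (R,_)→(Q,a,0)
state=Q head=0 tape=a[a]b   (Q,a)→(S,a,+1)
state=S head=1 tape=aa[b]   (S,b)→(S,_,-1)
state=S head=0 tape=a[a]_   (S,a)→(R,b,0)
state=R head=0 tape=a[b]_   (R,b)→(R,_,0)
state=R head=0 tape=a[_]_   (R,_)→(Q,a,0)
state=Q head=0 tape=a[a]_   (Q,a)→(S,a,+1)
state=S head=1 tape=aa[_]   (S,_)→(P,_,0)
state=P head=1 tape=aa[_]   (P,_)→(P,a,0)
state=P head=1 tape=aa[a]
Cell 1 holds a when M halts.

a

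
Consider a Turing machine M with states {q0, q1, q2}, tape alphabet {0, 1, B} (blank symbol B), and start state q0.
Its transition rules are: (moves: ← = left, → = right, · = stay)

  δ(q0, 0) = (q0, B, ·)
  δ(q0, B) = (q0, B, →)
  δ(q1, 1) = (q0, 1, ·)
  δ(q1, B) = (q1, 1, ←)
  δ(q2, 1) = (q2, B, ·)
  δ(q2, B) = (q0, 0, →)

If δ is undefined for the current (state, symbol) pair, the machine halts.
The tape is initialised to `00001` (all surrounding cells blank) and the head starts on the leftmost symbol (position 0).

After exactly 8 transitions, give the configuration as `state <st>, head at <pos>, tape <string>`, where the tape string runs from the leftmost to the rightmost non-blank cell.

state=q0 head=0 tape=[0]0001   (q0,0)→(q0,B,·)
state=q0 head=0 tape=[B]0001   (q0,B)→(q0,B,→)
state=q0 head=1 tape=B[0]001   (q0,0)→(q0,B,·)
state=q0 head=1 tape=B[B]001   (q0,B)→(q0,B,→)
state=q0 head=2 tape=BB[0]01   (q0,0)→(q0,B,·)
state=q0 head=2 tape=BB[B]01   (q0,B)→(q0,B,→)
state=q0 head=3 tape=BBB[0]1   (q0,0)→(q0,B,·)
state=q0 head=3 tape=BBB[B]1   (q0,B)→(q0,B,→)
state=q0 head=4 tape=BBBB[1]
After 8 steps: state q0, head at 4, tape 1.

state q0, head at 4, tape 1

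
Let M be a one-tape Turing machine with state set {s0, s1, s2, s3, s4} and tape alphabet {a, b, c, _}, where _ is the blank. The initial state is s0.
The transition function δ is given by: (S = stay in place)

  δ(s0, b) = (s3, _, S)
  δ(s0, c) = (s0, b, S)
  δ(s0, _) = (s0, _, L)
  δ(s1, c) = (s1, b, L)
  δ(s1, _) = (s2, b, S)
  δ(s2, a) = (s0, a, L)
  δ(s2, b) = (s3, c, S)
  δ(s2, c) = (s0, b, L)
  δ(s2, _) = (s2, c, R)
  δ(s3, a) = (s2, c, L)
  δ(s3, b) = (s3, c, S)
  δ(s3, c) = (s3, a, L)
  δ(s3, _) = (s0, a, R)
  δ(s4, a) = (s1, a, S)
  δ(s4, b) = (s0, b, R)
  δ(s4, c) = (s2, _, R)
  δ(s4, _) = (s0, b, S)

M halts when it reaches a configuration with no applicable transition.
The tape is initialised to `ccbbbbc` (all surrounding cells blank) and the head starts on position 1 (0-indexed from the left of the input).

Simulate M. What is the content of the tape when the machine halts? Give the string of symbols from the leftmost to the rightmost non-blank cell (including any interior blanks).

caaaaaa

state=s0 head=1 tape=c[c]bbbbc_   (s0,c)→(s0,b,S)
state=s0 head=1 tape=c[b]bbbbc_   (s0,b)→(s3,_,S)
state=s3 head=1 tape=c[_]bbbbc_   (s3,_)→(s0,a,R)
state=s0 head=2 tape=ca[b]bbbc_   (s0,b)→(s3,_,S)
state=s3 head=2 tape=ca[_]bbbc_   (s3,_)→(s0,a,R)
state=s0 head=3 tape=caa[b]bbc_   (s0,b)→(s3,_,S)
state=s3 head=3 tape=caa[_]bbc_   (s3,_)→(s0,a,R)
state=s0 head=4 tape=caaa[b]bc_   (s0,b)→(s3,_,S)
state=s3 head=4 tape=caaa[_]bc_   (s3,_)→(s0,a,R)
state=s0 head=5 tape=caaaa[b]c_   (s0,b)→(s3,_,S)
state=s3 head=5 tape=caaaa[_]c_   (s3,_)→(s0,a,R)
state=s0 head=6 tape=caaaaa[c]_   (s0,c)→(s0,b,S)
state=s0 head=6 tape=caaaaa[b]_   (s0,b)→(s3,_,S)
state=s3 head=6 tape=caaaaa[_]_   (s3,_)→(s0,a,R)
state=s0 head=7 tape=caaaaaa[_]   (s0,_)→(s0,_,L)
state=s0 head=6 tape=caaaaa[a]_
The non-blank tape span at halt is caaaaaa.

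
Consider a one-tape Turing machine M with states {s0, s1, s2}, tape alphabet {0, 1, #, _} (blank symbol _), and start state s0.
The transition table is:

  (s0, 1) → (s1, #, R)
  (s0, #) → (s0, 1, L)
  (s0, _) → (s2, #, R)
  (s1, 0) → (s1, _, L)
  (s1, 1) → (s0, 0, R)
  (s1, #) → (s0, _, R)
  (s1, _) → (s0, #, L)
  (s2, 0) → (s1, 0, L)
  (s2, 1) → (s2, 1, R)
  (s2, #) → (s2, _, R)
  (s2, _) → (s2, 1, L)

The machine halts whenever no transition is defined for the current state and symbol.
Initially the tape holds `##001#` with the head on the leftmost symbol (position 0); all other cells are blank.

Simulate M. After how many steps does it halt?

s0 | _[#]#001#   read # → write 1, move L, go to s0
s0 | [_]1#001#   read _ → write #, move R, go to s2
s2 | #[1]#001#   read 1 → write 1, move R, go to s2
s2 | #1[#]001#   read # → write _, move R, go to s2
s2 | #1_[0]01#   read 0 → write 0, move L, go to s1
s1 | #1[_]001#   read _ → write #, move L, go to s0
s0 | #[1]#001#   read 1 → write #, move R, go to s1
s1 | ##[#]001#   read # → write _, move R, go to s0
s0 | ##_[0]01#
M halts after 8 transitions.

8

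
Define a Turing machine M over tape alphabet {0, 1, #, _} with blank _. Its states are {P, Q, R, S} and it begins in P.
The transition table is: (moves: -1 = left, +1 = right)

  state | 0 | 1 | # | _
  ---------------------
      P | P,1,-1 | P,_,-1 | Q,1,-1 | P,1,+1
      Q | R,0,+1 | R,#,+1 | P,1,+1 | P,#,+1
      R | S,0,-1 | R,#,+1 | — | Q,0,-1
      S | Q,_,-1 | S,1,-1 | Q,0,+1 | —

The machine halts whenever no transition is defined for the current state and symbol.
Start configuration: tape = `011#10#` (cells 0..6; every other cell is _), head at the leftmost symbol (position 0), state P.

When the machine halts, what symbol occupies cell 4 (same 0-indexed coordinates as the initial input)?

0

state=P head=0 tape=____[0]11#10#   (P,0)→(P,1,-1)
state=P head=-1 tape=___[_]111#10#   (P,_)→(P,1,+1)
state=P head=0 tape=___1[1]11#10#   (P,1)→(P,_,-1)
state=P head=-1 tape=___[1]_11#10#   (P,1)→(P,_,-1)
state=P head=-2 tape=__[_]__11#10#   (P,_)→(P,1,+1)
state=P head=-1 tape=__1[_]_11#10#   (P,_)→(P,1,+1)
state=P head=0 tape=__11[_]11#10#   (P,_)→(P,1,+1)
state=P head=1 tape=__111[1]1#10#   (P,1)→(P,_,-1)
state=P head=0 tape=__11[1]_1#10#   (P,1)→(P,_,-1)
state=P head=-1 tape=__1[1]__1#10#   (P,1)→(P,_,-1)
state=P head=-2 tape=__[1]___1#10#   (P,1)→(P,_,-1)
state=P head=-3 tape=_[_]____1#10#   (P,_)→(P,1,+1)
state=P head=-2 tape=_1[_]___1#10#   (P,_)→(P,1,+1)
state=P head=-1 tape=_11[_]__1#10#   (P,_)→(P,1,+1)
state=P head=0 tape=_111[_]_1#10#   (P,_)→(P,1,+1)
state=P head=1 tape=_1111[_]1#10#   (P,_)→(P,1,+1)
state=P head=2 tape=_11111[1]#10#   (P,1)→(P,_,-1)
state=P head=1 tape=_1111[1]_#10#   (P,1)→(P,_,-1)
state=P head=0 tape=_111[1]__#10#   (P,1)→(P,_,-1)
state=P head=-1 tape=_11[1]___#10#   (P,1)→(P,_,-1)
state=P head=-2 tape=_1[1]____#10#   (P,1)→(P,_,-1)
state=P head=-3 tape=_[1]_____#10#   (P,1)→(P,_,-1)
state=P head=-4 tape=[_]______#10#   (P,_)→(P,1,+1)
state=P head=-3 tape=1[_]_____#10#   (P,_)→(P,1,+1)
state=P head=-2 tape=11[_]____#10#   (P,_)→(P,1,+1)
state=P head=-1 tape=111[_]___#10#   (P,_)→(P,1,+1)
state=P head=0 tape=1111[_]__#10#   (P,_)→(P,1,+1)
state=P head=1 tape=11111[_]_#10#   (P,_)→(P,1,+1)
state=P head=2 tape=111111[_]#10#   (P,_)→(P,1,+1)
state=P head=3 tape=1111111[#]10#   (P,#)→(Q,1,-1)
state=Q head=2 tape=111111[1]110#   (Q,1)→(R,#,+1)
state=R head=3 tape=111111#[1]10#   (R,1)→(R,#,+1)
state=R head=4 tape=111111##[1]0#   (R,1)→(R,#,+1)
state=R head=5 tape=111111###[0]#   (R,0)→(S,0,-1)
state=S head=4 tape=111111##[#]0#   (S,#)→(Q,0,+1)
state=Q head=5 tape=111111##0[0]#   (Q,0)→(R,0,+1)
state=R head=6 tape=111111##00[#]
Cell 4 holds 0 when M halts.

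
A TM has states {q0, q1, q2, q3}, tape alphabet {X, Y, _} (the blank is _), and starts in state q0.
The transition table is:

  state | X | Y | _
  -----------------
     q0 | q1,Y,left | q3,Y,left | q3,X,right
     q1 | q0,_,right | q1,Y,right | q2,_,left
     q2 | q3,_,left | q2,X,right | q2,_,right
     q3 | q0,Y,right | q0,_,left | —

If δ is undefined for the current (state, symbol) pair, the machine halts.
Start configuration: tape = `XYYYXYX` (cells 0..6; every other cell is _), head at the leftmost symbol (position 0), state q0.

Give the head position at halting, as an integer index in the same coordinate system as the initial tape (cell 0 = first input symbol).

5

state=q0 head=0 tape=__[X]YYYXYX   (q0,X)→(q1,Y,left)
state=q1 head=-1 tape=_[_]YYYYXYX   (q1,_)→(q2,_,left)
state=q2 head=-2 tape=[_]_YYYYXYX   (q2,_)→(q2,_,right)
state=q2 head=-1 tape=_[_]YYYYXYX   (q2,_)→(q2,_,right)
state=q2 head=0 tape=__[Y]YYYXYX   (q2,Y)→(q2,X,right)
state=q2 head=1 tape=__X[Y]YYXYX   (q2,Y)→(q2,X,right)
state=q2 head=2 tape=__XX[Y]YXYX   (q2,Y)→(q2,X,right)
state=q2 head=3 tape=__XXX[Y]XYX   (q2,Y)→(q2,X,right)
state=q2 head=4 tape=__XXXX[X]YX   (q2,X)→(q3,_,left)
state=q3 head=3 tape=__XXX[X]_YX   (q3,X)→(q0,Y,right)
state=q0 head=4 tape=__XXXY[_]YX   (q0,_)→(q3,X,right)
state=q3 head=5 tape=__XXXYX[Y]X   (q3,Y)→(q0,_,left)
state=q0 head=4 tape=__XXXY[X]_X   (q0,X)→(q1,Y,left)
state=q1 head=3 tape=__XXX[Y]Y_X   (q1,Y)→(q1,Y,right)
state=q1 head=4 tape=__XXXY[Y]_X   (q1,Y)→(q1,Y,right)
state=q1 head=5 tape=__XXXYY[_]X   (q1,_)→(q2,_,left)
state=q2 head=4 tape=__XXXY[Y]_X   (q2,Y)→(q2,X,right)
state=q2 head=5 tape=__XXXYX[_]X   (q2,_)→(q2,_,right)
state=q2 head=6 tape=__XXXYX_[X]   (q2,X)→(q3,_,left)
state=q3 head=5 tape=__XXXYX[_]_
At halt the head is at cell 5.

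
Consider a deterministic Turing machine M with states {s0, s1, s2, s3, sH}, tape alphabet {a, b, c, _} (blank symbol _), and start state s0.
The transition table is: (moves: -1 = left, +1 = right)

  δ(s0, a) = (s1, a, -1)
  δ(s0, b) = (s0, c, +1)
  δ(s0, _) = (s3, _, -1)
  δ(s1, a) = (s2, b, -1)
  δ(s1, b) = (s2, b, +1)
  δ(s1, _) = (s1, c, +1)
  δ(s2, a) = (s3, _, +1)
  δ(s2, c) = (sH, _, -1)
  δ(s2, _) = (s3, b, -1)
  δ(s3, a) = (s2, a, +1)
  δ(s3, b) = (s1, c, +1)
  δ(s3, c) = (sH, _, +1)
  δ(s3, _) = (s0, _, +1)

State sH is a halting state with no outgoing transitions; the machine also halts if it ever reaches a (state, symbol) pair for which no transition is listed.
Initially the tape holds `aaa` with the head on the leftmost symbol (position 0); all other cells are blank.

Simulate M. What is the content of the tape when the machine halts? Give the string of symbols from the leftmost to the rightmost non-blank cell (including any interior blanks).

state=s0 head=0 tape=__[a]aa   (s0,a)→(s1,a,-1)
state=s1 head=-1 tape=_[_]aaa   (s1,_)→(s1,c,+1)
state=s1 head=0 tape=_c[a]aa   (s1,a)→(s2,b,-1)
state=s2 head=-1 tape=_[c]baa   (s2,c)→(sH,_,-1)
state=sH head=-2 tape=[_]_baa
The non-blank tape span at halt is baa.

baa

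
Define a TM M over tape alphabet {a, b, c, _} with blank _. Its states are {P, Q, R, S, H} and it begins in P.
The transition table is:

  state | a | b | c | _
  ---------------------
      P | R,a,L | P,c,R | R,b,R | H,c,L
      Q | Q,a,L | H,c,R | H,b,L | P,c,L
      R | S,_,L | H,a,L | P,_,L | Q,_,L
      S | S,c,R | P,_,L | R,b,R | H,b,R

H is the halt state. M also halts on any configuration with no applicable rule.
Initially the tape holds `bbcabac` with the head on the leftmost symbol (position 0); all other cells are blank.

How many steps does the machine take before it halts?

8

state=P head=0 tape=[b]bcabac   (P,b)→(P,c,R)
state=P head=1 tape=c[b]cabac   (P,b)→(P,c,R)
state=P head=2 tape=cc[c]abac   (P,c)→(R,b,R)
state=R head=3 tape=ccb[a]bac   (R,a)→(S,_,L)
state=S head=2 tape=cc[b]_bac   (S,b)→(P,_,L)
state=P head=1 tape=c[c]__bac   (P,c)→(R,b,R)
state=R head=2 tape=cb[_]_bac   (R,_)→(Q,_,L)
state=Q head=1 tape=c[b]__bac   (Q,b)→(H,c,R)
state=H head=2 tape=cc[_]_bac
M halts after 8 transitions.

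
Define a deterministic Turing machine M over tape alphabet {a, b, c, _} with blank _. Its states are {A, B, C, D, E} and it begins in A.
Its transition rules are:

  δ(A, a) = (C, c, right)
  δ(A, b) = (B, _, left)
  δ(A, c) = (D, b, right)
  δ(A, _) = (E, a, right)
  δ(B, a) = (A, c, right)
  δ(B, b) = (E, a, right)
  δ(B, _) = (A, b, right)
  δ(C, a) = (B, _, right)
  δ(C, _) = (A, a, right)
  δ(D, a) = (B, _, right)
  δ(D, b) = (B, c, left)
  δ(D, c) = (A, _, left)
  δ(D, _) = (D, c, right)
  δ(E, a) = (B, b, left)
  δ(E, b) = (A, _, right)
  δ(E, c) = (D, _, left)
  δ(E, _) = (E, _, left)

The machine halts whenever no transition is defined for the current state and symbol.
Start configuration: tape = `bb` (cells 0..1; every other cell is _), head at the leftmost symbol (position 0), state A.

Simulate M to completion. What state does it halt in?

A | _[b]b__   read b → write _, move left, go to B
B | [_]_b__   read _ → write b, move right, go to A
A | b[_]b__   read _ → write a, move right, go to E
E | ba[b]__   read b → write _, move right, go to A
A | ba_[_]_   read _ → write a, move right, go to E
E | ba_a[_]   read _ → write _, move left, go to E
E | ba_[a]_   read a → write b, move left, go to B
B | ba[_]b_   read _ → write b, move right, go to A
A | bab[b]_   read b → write _, move left, go to B
B | ba[b]__   read b → write a, move right, go to E
E | baa[_]_   read _ → write _, move left, go to E
E | ba[a]__   read a → write b, move left, go to B
B | b[a]b__   read a → write c, move right, go to A
A | bc[b]__   read b → write _, move left, go to B
B | b[c]___
No transition is defined for (B, c); M halts in state B.

B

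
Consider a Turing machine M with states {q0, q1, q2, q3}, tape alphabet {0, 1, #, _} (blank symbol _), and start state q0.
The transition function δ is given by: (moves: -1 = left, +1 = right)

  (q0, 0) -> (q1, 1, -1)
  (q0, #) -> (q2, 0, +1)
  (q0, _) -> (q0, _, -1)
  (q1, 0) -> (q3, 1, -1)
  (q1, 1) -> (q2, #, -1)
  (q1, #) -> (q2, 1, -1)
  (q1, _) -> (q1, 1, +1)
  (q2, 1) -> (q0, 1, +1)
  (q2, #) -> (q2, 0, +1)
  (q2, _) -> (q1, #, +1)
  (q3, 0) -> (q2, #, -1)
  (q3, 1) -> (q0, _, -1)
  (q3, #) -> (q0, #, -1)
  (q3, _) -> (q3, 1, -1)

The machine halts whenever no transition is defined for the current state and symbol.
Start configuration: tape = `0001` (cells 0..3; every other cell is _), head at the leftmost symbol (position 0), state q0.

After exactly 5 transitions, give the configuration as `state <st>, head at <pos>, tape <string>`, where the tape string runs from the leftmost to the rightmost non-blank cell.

state q2, head at 1, tape 10001

q0 | _[0]001   read 0 → write 1, move -1, go to q1
q1 | [_]1001   read _ → write 1, move +1, go to q1
q1 | 1[1]001   read 1 → write #, move -1, go to q2
q2 | [1]#001   read 1 → write 1, move +1, go to q0
q0 | 1[#]001   read # → write 0, move +1, go to q2
q2 | 10[0]01
After 5 steps: state q2, head at 1, tape 10001.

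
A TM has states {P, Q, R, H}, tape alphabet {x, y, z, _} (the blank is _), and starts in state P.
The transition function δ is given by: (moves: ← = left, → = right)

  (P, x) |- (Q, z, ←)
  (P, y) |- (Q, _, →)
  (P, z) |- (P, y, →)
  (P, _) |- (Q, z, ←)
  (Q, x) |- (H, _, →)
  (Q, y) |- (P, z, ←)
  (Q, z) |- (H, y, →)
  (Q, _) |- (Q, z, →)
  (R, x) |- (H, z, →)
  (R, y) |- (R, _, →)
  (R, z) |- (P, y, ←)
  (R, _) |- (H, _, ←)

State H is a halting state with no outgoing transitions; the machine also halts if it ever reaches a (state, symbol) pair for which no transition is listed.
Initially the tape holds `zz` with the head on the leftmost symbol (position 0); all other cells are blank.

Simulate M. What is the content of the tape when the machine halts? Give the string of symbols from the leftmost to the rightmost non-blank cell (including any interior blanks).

state=P head=0 tape=[z]z_   (P,z)→(P,y,→)
state=P head=1 tape=y[z]_   (P,z)→(P,y,→)
state=P head=2 tape=yy[_]   (P,_)→(Q,z,←)
state=Q head=1 tape=y[y]z   (Q,y)→(P,z,←)
state=P head=0 tape=[y]zz   (P,y)→(Q,_,→)
state=Q head=1 tape=_[z]z   (Q,z)→(H,y,→)
state=H head=2 tape=_y[z]
The non-blank tape span at halt is yz.

yz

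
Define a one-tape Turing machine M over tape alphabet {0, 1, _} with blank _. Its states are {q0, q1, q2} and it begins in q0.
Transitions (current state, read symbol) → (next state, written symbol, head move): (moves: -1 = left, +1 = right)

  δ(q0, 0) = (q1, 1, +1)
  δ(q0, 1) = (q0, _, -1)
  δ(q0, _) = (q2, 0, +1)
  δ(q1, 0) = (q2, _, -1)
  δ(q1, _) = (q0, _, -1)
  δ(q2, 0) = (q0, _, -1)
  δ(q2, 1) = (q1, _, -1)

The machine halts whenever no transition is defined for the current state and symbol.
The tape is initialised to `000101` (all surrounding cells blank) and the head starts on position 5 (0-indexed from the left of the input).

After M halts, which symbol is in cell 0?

_

q0 | _00010[1]   read 1 → write _, move -1, go to q0
q0 | _0001[0]_   read 0 → write 1, move +1, go to q1
q1 | _00011[_]   read _ → write _, move -1, go to q0
q0 | _0001[1]_   read 1 → write _, move -1, go to q0
q0 | _000[1]__   read 1 → write _, move -1, go to q0
q0 | _00[0]___   read 0 → write 1, move +1, go to q1
q1 | _001[_]__   read _ → write _, move -1, go to q0
q0 | _00[1]___   read 1 → write _, move -1, go to q0
q0 | _0[0]____   read 0 → write 1, move +1, go to q1
q1 | _01[_]___   read _ → write _, move -1, go to q0
q0 | _0[1]____   read 1 → write _, move -1, go to q0
q0 | _[0]_____   read 0 → write 1, move +1, go to q1
q1 | _1[_]____   read _ → write _, move -1, go to q0
q0 | _[1]_____   read 1 → write _, move -1, go to q0
q0 | [_]______   read _ → write 0, move +1, go to q2
q2 | 0[_]_____
Cell 0 holds _ when M halts.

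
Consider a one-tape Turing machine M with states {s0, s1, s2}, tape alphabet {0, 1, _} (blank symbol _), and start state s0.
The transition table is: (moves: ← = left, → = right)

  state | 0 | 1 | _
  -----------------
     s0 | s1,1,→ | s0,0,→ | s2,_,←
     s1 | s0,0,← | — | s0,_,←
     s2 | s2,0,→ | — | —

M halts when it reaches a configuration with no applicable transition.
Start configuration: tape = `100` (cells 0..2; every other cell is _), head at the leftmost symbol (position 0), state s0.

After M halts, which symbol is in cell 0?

0

state=s0 head=0 tape=[1]00_   (s0,1)→(s0,0,→)
state=s0 head=1 tape=0[0]0_   (s0,0)→(s1,1,→)
state=s1 head=2 tape=01[0]_   (s1,0)→(s0,0,←)
state=s0 head=1 tape=0[1]0_   (s0,1)→(s0,0,→)
state=s0 head=2 tape=00[0]_   (s0,0)→(s1,1,→)
state=s1 head=3 tape=001[_]   (s1,_)→(s0,_,←)
state=s0 head=2 tape=00[1]_   (s0,1)→(s0,0,→)
state=s0 head=3 tape=000[_]   (s0,_)→(s2,_,←)
state=s2 head=2 tape=00[0]_   (s2,0)→(s2,0,→)
state=s2 head=3 tape=000[_]
Cell 0 holds 0 when M halts.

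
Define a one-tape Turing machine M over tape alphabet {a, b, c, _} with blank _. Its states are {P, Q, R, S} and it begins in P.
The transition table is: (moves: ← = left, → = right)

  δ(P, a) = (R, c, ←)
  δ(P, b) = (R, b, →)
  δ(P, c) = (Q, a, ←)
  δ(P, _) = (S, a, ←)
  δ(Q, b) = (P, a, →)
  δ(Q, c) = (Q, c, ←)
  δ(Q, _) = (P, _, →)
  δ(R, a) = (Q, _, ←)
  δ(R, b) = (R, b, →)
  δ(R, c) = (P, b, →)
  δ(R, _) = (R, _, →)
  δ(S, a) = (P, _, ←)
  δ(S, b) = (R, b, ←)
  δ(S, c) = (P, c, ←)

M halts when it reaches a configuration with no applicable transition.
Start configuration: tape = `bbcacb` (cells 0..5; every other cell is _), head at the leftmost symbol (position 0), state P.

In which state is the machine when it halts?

P | [b]bcacb   read b → write b, move →, go to R
R | b[b]cacb   read b → write b, move →, go to R
R | bb[c]acb   read c → write b, move →, go to P
P | bbb[a]cb   read a → write c, move ←, go to R
R | bb[b]ccb   read b → write b, move →, go to R
R | bbb[c]cb   read c → write b, move →, go to P
P | bbbb[c]b   read c → write a, move ←, go to Q
Q | bbb[b]ab   read b → write a, move →, go to P
P | bbba[a]b   read a → write c, move ←, go to R
R | bbb[a]cb   read a → write _, move ←, go to Q
Q | bb[b]_cb   read b → write a, move →, go to P
P | bba[_]cb   read _ → write a, move ←, go to S
S | bb[a]acb   read a → write _, move ←, go to P
P | b[b]_acb   read b → write b, move →, go to R
R | bb[_]acb   read _ → write _, move →, go to R
R | bb_[a]cb   read a → write _, move ←, go to Q
Q | bb[_]_cb   read _ → write _, move →, go to P
P | bb_[_]cb   read _ → write a, move ←, go to S
S | bb[_]acb
No transition is defined for (S, _); M halts in state S.

S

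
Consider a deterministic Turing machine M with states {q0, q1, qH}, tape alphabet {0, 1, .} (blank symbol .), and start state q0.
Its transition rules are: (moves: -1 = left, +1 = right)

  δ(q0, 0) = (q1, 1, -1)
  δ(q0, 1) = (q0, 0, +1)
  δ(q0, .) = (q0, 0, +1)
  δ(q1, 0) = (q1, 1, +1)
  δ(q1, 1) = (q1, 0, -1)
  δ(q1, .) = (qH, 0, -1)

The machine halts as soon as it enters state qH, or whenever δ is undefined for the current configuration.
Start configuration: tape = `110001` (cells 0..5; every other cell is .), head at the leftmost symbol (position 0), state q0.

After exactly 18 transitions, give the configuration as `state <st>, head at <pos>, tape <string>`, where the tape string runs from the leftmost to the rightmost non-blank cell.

state qH, head at -2, tape 0000000

q0 | ..[1]10001   read 1 → write 0, move +1, go to q0
q0 | ..0[1]0001   read 1 → write 0, move +1, go to q0
q0 | ..00[0]001   read 0 → write 1, move -1, go to q1
q1 | ..0[0]1001   read 0 → write 1, move +1, go to q1
q1 | ..01[1]001   read 1 → write 0, move -1, go to q1
q1 | ..0[1]0001   read 1 → write 0, move -1, go to q1
q1 | ..[0]00001   read 0 → write 1, move +1, go to q1
q1 | ..1[0]0001   read 0 → write 1, move +1, go to q1
q1 | ..11[0]001   read 0 → write 1, move +1, go to q1
q1 | ..111[0]01   read 0 → write 1, move +1, go to q1
q1 | ..1111[0]1   read 0 → write 1, move +1, go to q1
q1 | ..11111[1]   read 1 → write 0, move -1, go to q1
q1 | ..1111[1]0   read 1 → write 0, move -1, go to q1
q1 | ..111[1]00   read 1 → write 0, move -1, go to q1
q1 | ..11[1]000   read 1 → write 0, move -1, go to q1
q1 | ..1[1]0000   read 1 → write 0, move -1, go to q1
q1 | ..[1]00000   read 1 → write 0, move -1, go to q1
q1 | .[.]000000   read . → write 0, move -1, go to qH
qH | [.]0000000
After 18 steps: state qH, head at -2, tape 0000000.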